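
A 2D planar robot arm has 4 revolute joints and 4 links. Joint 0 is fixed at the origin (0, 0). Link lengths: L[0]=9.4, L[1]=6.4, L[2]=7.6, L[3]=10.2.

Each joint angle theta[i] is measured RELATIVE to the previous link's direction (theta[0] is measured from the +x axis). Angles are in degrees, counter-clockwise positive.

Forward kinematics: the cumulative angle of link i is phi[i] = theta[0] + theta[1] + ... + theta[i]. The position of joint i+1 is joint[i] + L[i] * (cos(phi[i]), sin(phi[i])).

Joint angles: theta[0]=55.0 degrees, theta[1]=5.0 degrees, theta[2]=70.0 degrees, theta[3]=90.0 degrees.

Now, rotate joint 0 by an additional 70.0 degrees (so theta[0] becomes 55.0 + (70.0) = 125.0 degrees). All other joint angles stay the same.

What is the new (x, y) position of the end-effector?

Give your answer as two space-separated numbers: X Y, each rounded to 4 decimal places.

joint[0] = (0.0000, 0.0000)  (base)
link 0: phi[0] = 125 = 125 deg
  cos(125 deg) = -0.5736, sin(125 deg) = 0.8192
  joint[1] = (0.0000, 0.0000) + 9.4 * (-0.5736, 0.8192) = (0.0000 + -5.3916, 0.0000 + 7.7000) = (-5.3916, 7.7000)
link 1: phi[1] = 125 + 5 = 130 deg
  cos(130 deg) = -0.6428, sin(130 deg) = 0.7660
  joint[2] = (-5.3916, 7.7000) + 6.4 * (-0.6428, 0.7660) = (-5.3916 + -4.1138, 7.7000 + 4.9027) = (-9.5055, 12.6027)
link 2: phi[2] = 125 + 5 + 70 = 200 deg
  cos(200 deg) = -0.9397, sin(200 deg) = -0.3420
  joint[3] = (-9.5055, 12.6027) + 7.6 * (-0.9397, -0.3420) = (-9.5055 + -7.1417, 12.6027 + -2.5994) = (-16.6471, 10.0034)
link 3: phi[3] = 125 + 5 + 70 + 90 = 290 deg
  cos(290 deg) = 0.3420, sin(290 deg) = -0.9397
  joint[4] = (-16.6471, 10.0034) + 10.2 * (0.3420, -0.9397) = (-16.6471 + 3.4886, 10.0034 + -9.5849) = (-13.1585, 0.4185)
End effector: (-13.1585, 0.4185)

Answer: -13.1585 0.4185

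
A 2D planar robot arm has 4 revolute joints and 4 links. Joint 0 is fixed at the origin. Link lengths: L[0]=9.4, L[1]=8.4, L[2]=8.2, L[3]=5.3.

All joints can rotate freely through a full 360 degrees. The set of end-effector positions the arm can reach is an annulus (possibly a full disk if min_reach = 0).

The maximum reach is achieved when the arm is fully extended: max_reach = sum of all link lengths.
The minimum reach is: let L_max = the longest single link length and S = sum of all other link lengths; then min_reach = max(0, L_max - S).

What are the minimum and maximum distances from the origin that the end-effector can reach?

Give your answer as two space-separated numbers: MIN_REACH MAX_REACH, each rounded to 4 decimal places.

Answer: 0.0000 31.3000

Derivation:
Link lengths: [9.4, 8.4, 8.2, 5.3]
max_reach = 9.4 + 8.4 + 8.2 + 5.3 = 31.3
L_max = max([9.4, 8.4, 8.2, 5.3]) = 9.4
S (sum of others) = 31.3 - 9.4 = 21.9
min_reach = max(0, 9.4 - 21.9) = max(0, -12.5) = 0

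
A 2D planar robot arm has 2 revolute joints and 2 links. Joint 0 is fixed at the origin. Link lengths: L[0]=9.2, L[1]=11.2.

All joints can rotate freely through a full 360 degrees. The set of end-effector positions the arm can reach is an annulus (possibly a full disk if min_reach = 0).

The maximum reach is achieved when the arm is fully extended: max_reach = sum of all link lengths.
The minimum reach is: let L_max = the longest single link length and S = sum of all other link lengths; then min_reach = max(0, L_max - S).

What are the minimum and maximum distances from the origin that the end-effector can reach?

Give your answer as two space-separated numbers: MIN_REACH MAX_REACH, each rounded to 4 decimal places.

Link lengths: [9.2, 11.2]
max_reach = 9.2 + 11.2 = 20.4
L_max = max([9.2, 11.2]) = 11.2
S (sum of others) = 20.4 - 11.2 = 9.2
min_reach = max(0, 11.2 - 9.2) = max(0, 2) = 2

Answer: 2.0000 20.4000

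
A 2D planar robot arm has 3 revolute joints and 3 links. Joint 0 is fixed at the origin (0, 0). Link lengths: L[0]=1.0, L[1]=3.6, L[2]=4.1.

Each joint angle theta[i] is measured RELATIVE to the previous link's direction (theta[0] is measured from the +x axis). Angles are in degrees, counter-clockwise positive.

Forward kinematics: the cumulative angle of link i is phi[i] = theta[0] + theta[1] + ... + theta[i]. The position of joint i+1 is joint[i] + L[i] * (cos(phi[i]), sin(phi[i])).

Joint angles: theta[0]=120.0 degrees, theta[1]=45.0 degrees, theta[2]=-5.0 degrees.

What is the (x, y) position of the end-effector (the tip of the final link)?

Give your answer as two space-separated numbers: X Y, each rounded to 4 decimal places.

Answer: -7.8301 3.2001

Derivation:
joint[0] = (0.0000, 0.0000)  (base)
link 0: phi[0] = 120 = 120 deg
  cos(120 deg) = -0.5000, sin(120 deg) = 0.8660
  joint[1] = (0.0000, 0.0000) + 1 * (-0.5000, 0.8660) = (0.0000 + -0.5000, 0.0000 + 0.8660) = (-0.5000, 0.8660)
link 1: phi[1] = 120 + 45 = 165 deg
  cos(165 deg) = -0.9659, sin(165 deg) = 0.2588
  joint[2] = (-0.5000, 0.8660) + 3.6 * (-0.9659, 0.2588) = (-0.5000 + -3.4773, 0.8660 + 0.9317) = (-3.9773, 1.7978)
link 2: phi[2] = 120 + 45 + -5 = 160 deg
  cos(160 deg) = -0.9397, sin(160 deg) = 0.3420
  joint[3] = (-3.9773, 1.7978) + 4.1 * (-0.9397, 0.3420) = (-3.9773 + -3.8527, 1.7978 + 1.4023) = (-7.8301, 3.2001)
End effector: (-7.8301, 3.2001)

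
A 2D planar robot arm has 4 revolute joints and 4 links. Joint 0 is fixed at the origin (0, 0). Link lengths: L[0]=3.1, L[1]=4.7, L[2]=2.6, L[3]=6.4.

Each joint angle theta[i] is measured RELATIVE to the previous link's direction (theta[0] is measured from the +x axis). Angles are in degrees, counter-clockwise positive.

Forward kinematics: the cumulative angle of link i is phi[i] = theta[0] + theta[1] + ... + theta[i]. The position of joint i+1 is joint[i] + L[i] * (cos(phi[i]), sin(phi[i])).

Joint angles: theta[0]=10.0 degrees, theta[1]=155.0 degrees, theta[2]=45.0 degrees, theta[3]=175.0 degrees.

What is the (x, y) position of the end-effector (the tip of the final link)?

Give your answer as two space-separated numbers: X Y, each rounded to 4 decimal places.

joint[0] = (0.0000, 0.0000)  (base)
link 0: phi[0] = 10 = 10 deg
  cos(10 deg) = 0.9848, sin(10 deg) = 0.1736
  joint[1] = (0.0000, 0.0000) + 3.1 * (0.9848, 0.1736) = (0.0000 + 3.0529, 0.0000 + 0.5383) = (3.0529, 0.5383)
link 1: phi[1] = 10 + 155 = 165 deg
  cos(165 deg) = -0.9659, sin(165 deg) = 0.2588
  joint[2] = (3.0529, 0.5383) + 4.7 * (-0.9659, 0.2588) = (3.0529 + -4.5399, 0.5383 + 1.2164) = (-1.4869, 1.7548)
link 2: phi[2] = 10 + 155 + 45 = 210 deg
  cos(210 deg) = -0.8660, sin(210 deg) = -0.5000
  joint[3] = (-1.4869, 1.7548) + 2.6 * (-0.8660, -0.5000) = (-1.4869 + -2.2517, 1.7548 + -1.3000) = (-3.7386, 0.4548)
link 3: phi[3] = 10 + 155 + 45 + 175 = 385 deg
  cos(385 deg) = 0.9063, sin(385 deg) = 0.4226
  joint[4] = (-3.7386, 0.4548) + 6.4 * (0.9063, 0.4226) = (-3.7386 + 5.8004, 0.4548 + 2.7048) = (2.0618, 3.1595)
End effector: (2.0618, 3.1595)

Answer: 2.0618 3.1595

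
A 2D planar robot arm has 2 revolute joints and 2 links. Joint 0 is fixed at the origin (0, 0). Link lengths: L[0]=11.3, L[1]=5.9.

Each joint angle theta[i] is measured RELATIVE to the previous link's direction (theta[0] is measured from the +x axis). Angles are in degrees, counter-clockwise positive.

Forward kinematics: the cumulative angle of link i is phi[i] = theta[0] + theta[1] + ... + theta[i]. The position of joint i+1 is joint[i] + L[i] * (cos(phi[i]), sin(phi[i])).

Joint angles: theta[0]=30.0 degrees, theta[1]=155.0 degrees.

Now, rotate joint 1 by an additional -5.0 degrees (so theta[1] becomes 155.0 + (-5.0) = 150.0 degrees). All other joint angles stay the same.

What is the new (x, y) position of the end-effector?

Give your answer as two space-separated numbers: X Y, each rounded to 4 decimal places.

joint[0] = (0.0000, 0.0000)  (base)
link 0: phi[0] = 30 = 30 deg
  cos(30 deg) = 0.8660, sin(30 deg) = 0.5000
  joint[1] = (0.0000, 0.0000) + 11.3 * (0.8660, 0.5000) = (0.0000 + 9.7861, 0.0000 + 5.6500) = (9.7861, 5.6500)
link 1: phi[1] = 30 + 150 = 180 deg
  cos(180 deg) = -1.0000, sin(180 deg) = 0.0000
  joint[2] = (9.7861, 5.6500) + 5.9 * (-1.0000, 0.0000) = (9.7861 + -5.9000, 5.6500 + 0.0000) = (3.8861, 5.6500)
End effector: (3.8861, 5.6500)

Answer: 3.8861 5.6500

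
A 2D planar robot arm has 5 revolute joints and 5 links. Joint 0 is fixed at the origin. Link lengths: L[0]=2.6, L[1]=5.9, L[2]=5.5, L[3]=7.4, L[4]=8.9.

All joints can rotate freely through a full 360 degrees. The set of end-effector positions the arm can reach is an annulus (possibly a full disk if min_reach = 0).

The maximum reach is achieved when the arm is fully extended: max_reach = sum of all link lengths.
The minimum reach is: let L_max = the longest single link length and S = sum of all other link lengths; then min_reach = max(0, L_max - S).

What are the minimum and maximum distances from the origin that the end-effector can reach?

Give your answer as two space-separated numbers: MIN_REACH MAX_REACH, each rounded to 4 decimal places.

Answer: 0.0000 30.3000

Derivation:
Link lengths: [2.6, 5.9, 5.5, 7.4, 8.9]
max_reach = 2.6 + 5.9 + 5.5 + 7.4 + 8.9 = 30.3
L_max = max([2.6, 5.9, 5.5, 7.4, 8.9]) = 8.9
S (sum of others) = 30.3 - 8.9 = 21.4
min_reach = max(0, 8.9 - 21.4) = max(0, -12.5) = 0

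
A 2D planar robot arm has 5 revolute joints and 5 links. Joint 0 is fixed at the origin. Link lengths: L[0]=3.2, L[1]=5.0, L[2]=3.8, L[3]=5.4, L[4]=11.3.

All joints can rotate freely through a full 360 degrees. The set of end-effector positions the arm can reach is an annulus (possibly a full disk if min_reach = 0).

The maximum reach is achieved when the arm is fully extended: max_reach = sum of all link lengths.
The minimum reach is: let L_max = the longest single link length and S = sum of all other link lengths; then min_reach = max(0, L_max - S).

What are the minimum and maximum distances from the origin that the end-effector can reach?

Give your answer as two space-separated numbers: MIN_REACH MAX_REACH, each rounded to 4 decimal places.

Answer: 0.0000 28.7000

Derivation:
Link lengths: [3.2, 5.0, 3.8, 5.4, 11.3]
max_reach = 3.2 + 5 + 3.8 + 5.4 + 11.3 = 28.7
L_max = max([3.2, 5.0, 3.8, 5.4, 11.3]) = 11.3
S (sum of others) = 28.7 - 11.3 = 17.4
min_reach = max(0, 11.3 - 17.4) = max(0, -6.1) = 0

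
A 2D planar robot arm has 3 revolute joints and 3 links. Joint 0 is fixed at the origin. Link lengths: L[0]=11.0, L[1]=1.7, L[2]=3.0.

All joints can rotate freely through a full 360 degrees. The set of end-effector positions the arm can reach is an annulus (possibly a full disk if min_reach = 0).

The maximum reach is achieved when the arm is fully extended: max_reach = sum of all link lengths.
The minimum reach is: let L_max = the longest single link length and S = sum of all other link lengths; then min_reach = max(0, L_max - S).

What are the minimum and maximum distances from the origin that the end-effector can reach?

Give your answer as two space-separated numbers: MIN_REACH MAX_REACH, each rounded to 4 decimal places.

Link lengths: [11.0, 1.7, 3.0]
max_reach = 11 + 1.7 + 3 = 15.7
L_max = max([11.0, 1.7, 3.0]) = 11
S (sum of others) = 15.7 - 11 = 4.7
min_reach = max(0, 11 - 4.7) = max(0, 6.3) = 6.3

Answer: 6.3000 15.7000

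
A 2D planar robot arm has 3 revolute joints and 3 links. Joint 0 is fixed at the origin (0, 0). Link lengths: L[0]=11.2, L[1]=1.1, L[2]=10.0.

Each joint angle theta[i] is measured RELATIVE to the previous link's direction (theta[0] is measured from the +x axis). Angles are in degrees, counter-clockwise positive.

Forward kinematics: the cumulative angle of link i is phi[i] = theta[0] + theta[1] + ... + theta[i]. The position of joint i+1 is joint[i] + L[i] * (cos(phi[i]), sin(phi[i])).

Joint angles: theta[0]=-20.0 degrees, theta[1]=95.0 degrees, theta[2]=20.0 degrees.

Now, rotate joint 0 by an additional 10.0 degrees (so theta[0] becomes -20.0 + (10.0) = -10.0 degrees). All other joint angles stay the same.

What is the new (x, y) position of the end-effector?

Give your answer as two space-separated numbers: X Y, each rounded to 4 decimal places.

joint[0] = (0.0000, 0.0000)  (base)
link 0: phi[0] = -10 = -10 deg
  cos(-10 deg) = 0.9848, sin(-10 deg) = -0.1736
  joint[1] = (0.0000, 0.0000) + 11.2 * (0.9848, -0.1736) = (0.0000 + 11.0298, 0.0000 + -1.9449) = (11.0298, -1.9449)
link 1: phi[1] = -10 + 95 = 85 deg
  cos(85 deg) = 0.0872, sin(85 deg) = 0.9962
  joint[2] = (11.0298, -1.9449) + 1.1 * (0.0872, 0.9962) = (11.0298 + 0.0959, -1.9449 + 1.0958) = (11.1257, -0.8490)
link 2: phi[2] = -10 + 95 + 20 = 105 deg
  cos(105 deg) = -0.2588, sin(105 deg) = 0.9659
  joint[3] = (11.1257, -0.8490) + 10 * (-0.2588, 0.9659) = (11.1257 + -2.5882, -0.8490 + 9.6593) = (8.5375, 8.8102)
End effector: (8.5375, 8.8102)

Answer: 8.5375 8.8102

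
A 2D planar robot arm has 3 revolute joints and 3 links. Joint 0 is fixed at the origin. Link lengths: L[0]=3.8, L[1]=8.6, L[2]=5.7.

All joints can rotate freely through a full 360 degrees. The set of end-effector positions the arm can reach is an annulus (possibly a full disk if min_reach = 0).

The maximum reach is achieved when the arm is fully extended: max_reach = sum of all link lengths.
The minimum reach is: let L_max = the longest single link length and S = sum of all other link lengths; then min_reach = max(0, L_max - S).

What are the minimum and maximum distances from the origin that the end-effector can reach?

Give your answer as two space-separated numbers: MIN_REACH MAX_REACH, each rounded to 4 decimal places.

Link lengths: [3.8, 8.6, 5.7]
max_reach = 3.8 + 8.6 + 5.7 = 18.1
L_max = max([3.8, 8.6, 5.7]) = 8.6
S (sum of others) = 18.1 - 8.6 = 9.5
min_reach = max(0, 8.6 - 9.5) = max(0, -0.9) = 0

Answer: 0.0000 18.1000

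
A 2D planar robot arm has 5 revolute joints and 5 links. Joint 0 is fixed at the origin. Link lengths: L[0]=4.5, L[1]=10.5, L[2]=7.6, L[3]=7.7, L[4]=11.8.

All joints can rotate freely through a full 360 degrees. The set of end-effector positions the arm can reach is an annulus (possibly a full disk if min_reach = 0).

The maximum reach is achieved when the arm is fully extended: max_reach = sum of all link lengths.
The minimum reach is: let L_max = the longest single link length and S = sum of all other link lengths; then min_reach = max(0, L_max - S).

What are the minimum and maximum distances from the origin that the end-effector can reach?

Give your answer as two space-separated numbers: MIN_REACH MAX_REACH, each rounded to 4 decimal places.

Answer: 0.0000 42.1000

Derivation:
Link lengths: [4.5, 10.5, 7.6, 7.7, 11.8]
max_reach = 4.5 + 10.5 + 7.6 + 7.7 + 11.8 = 42.1
L_max = max([4.5, 10.5, 7.6, 7.7, 11.8]) = 11.8
S (sum of others) = 42.1 - 11.8 = 30.3
min_reach = max(0, 11.8 - 30.3) = max(0, -18.5) = 0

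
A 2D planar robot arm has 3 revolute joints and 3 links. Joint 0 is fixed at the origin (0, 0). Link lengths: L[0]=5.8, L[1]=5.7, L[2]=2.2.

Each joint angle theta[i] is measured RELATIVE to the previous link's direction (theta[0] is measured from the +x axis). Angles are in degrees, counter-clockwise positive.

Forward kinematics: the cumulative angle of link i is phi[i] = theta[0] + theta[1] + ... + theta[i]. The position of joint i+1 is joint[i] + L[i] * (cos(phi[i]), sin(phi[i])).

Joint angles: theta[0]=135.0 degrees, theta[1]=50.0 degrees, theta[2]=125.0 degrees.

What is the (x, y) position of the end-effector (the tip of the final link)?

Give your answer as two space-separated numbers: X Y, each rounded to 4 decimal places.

Answer: -8.3654 1.9191

Derivation:
joint[0] = (0.0000, 0.0000)  (base)
link 0: phi[0] = 135 = 135 deg
  cos(135 deg) = -0.7071, sin(135 deg) = 0.7071
  joint[1] = (0.0000, 0.0000) + 5.8 * (-0.7071, 0.7071) = (0.0000 + -4.1012, 0.0000 + 4.1012) = (-4.1012, 4.1012)
link 1: phi[1] = 135 + 50 = 185 deg
  cos(185 deg) = -0.9962, sin(185 deg) = -0.0872
  joint[2] = (-4.1012, 4.1012) + 5.7 * (-0.9962, -0.0872) = (-4.1012 + -5.6783, 4.1012 + -0.4968) = (-9.7795, 3.6044)
link 2: phi[2] = 135 + 50 + 125 = 310 deg
  cos(310 deg) = 0.6428, sin(310 deg) = -0.7660
  joint[3] = (-9.7795, 3.6044) + 2.2 * (0.6428, -0.7660) = (-9.7795 + 1.4141, 3.6044 + -1.6853) = (-8.3654, 1.9191)
End effector: (-8.3654, 1.9191)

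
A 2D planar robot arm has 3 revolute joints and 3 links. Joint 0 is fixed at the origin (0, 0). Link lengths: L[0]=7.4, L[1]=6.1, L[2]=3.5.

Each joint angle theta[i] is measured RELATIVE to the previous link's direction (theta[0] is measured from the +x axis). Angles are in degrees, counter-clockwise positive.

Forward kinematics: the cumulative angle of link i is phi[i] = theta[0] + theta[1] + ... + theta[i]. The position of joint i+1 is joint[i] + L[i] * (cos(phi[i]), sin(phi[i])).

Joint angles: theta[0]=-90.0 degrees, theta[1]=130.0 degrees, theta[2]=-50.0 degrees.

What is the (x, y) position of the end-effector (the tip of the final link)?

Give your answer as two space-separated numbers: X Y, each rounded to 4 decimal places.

Answer: 8.1197 -4.0868

Derivation:
joint[0] = (0.0000, 0.0000)  (base)
link 0: phi[0] = -90 = -90 deg
  cos(-90 deg) = 0.0000, sin(-90 deg) = -1.0000
  joint[1] = (0.0000, 0.0000) + 7.4 * (0.0000, -1.0000) = (0.0000 + 0.0000, 0.0000 + -7.4000) = (0.0000, -7.4000)
link 1: phi[1] = -90 + 130 = 40 deg
  cos(40 deg) = 0.7660, sin(40 deg) = 0.6428
  joint[2] = (0.0000, -7.4000) + 6.1 * (0.7660, 0.6428) = (0.0000 + 4.6729, -7.4000 + 3.9210) = (4.6729, -3.4790)
link 2: phi[2] = -90 + 130 + -50 = -10 deg
  cos(-10 deg) = 0.9848, sin(-10 deg) = -0.1736
  joint[3] = (4.6729, -3.4790) + 3.5 * (0.9848, -0.1736) = (4.6729 + 3.4468, -3.4790 + -0.6078) = (8.1197, -4.0868)
End effector: (8.1197, -4.0868)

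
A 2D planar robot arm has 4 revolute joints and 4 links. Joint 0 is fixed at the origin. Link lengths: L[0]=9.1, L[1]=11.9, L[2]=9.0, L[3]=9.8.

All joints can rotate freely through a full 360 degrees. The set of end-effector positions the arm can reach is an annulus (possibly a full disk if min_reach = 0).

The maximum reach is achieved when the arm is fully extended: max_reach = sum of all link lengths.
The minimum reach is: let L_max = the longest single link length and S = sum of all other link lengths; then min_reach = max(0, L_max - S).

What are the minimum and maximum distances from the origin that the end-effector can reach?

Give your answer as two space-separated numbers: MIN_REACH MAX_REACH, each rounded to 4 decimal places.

Link lengths: [9.1, 11.9, 9.0, 9.8]
max_reach = 9.1 + 11.9 + 9 + 9.8 = 39.8
L_max = max([9.1, 11.9, 9.0, 9.8]) = 11.9
S (sum of others) = 39.8 - 11.9 = 27.9
min_reach = max(0, 11.9 - 27.9) = max(0, -16) = 0

Answer: 0.0000 39.8000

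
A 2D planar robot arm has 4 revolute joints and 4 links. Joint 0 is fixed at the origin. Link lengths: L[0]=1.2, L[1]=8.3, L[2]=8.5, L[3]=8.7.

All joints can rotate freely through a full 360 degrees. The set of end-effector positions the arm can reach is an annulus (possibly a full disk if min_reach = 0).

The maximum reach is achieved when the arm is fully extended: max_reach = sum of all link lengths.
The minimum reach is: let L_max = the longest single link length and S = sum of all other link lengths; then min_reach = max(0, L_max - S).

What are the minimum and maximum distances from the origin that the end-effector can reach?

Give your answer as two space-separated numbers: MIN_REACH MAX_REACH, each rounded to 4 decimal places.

Answer: 0.0000 26.7000

Derivation:
Link lengths: [1.2, 8.3, 8.5, 8.7]
max_reach = 1.2 + 8.3 + 8.5 + 8.7 = 26.7
L_max = max([1.2, 8.3, 8.5, 8.7]) = 8.7
S (sum of others) = 26.7 - 8.7 = 18
min_reach = max(0, 8.7 - 18) = max(0, -9.3) = 0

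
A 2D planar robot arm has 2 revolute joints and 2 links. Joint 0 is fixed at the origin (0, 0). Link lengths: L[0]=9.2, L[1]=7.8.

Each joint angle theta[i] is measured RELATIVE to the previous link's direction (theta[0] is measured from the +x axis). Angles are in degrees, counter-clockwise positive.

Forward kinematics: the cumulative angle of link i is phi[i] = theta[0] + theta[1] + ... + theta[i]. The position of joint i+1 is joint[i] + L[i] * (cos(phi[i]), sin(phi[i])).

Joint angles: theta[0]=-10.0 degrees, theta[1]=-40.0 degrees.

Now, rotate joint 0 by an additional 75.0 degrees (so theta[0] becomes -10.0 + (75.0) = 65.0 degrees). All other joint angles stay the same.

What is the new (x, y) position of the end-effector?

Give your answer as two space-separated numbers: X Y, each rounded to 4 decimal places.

joint[0] = (0.0000, 0.0000)  (base)
link 0: phi[0] = 65 = 65 deg
  cos(65 deg) = 0.4226, sin(65 deg) = 0.9063
  joint[1] = (0.0000, 0.0000) + 9.2 * (0.4226, 0.9063) = (0.0000 + 3.8881, 0.0000 + 8.3380) = (3.8881, 8.3380)
link 1: phi[1] = 65 + -40 = 25 deg
  cos(25 deg) = 0.9063, sin(25 deg) = 0.4226
  joint[2] = (3.8881, 8.3380) + 7.8 * (0.9063, 0.4226) = (3.8881 + 7.0692, 8.3380 + 3.2964) = (10.9573, 11.6345)
End effector: (10.9573, 11.6345)

Answer: 10.9573 11.6345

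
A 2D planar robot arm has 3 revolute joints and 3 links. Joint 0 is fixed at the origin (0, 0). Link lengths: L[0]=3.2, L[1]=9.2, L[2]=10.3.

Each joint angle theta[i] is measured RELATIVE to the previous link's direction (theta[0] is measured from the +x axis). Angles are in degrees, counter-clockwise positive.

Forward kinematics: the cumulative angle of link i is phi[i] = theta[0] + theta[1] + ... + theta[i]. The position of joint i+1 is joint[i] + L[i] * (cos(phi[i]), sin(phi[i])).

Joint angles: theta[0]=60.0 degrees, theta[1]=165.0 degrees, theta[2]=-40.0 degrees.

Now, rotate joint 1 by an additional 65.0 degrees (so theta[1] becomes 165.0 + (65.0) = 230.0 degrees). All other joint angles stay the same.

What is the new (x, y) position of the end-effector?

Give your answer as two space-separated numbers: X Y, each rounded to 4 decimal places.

Answer: 1.2238 -15.5527

Derivation:
joint[0] = (0.0000, 0.0000)  (base)
link 0: phi[0] = 60 = 60 deg
  cos(60 deg) = 0.5000, sin(60 deg) = 0.8660
  joint[1] = (0.0000, 0.0000) + 3.2 * (0.5000, 0.8660) = (0.0000 + 1.6000, 0.0000 + 2.7713) = (1.6000, 2.7713)
link 1: phi[1] = 60 + 230 = 290 deg
  cos(290 deg) = 0.3420, sin(290 deg) = -0.9397
  joint[2] = (1.6000, 2.7713) + 9.2 * (0.3420, -0.9397) = (1.6000 + 3.1466, 2.7713 + -8.6452) = (4.7466, -5.8739)
link 2: phi[2] = 60 + 230 + -40 = 250 deg
  cos(250 deg) = -0.3420, sin(250 deg) = -0.9397
  joint[3] = (4.7466, -5.8739) + 10.3 * (-0.3420, -0.9397) = (4.7466 + -3.5228, -5.8739 + -9.6788) = (1.2238, -15.5527)
End effector: (1.2238, -15.5527)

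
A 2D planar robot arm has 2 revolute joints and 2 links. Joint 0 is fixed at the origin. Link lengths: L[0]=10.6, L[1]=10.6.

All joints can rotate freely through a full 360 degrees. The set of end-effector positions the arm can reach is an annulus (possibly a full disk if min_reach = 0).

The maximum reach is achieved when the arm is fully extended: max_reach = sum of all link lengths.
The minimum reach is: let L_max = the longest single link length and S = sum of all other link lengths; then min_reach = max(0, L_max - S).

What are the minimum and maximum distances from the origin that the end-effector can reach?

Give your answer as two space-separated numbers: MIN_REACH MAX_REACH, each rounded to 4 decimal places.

Link lengths: [10.6, 10.6]
max_reach = 10.6 + 10.6 = 21.2
L_max = max([10.6, 10.6]) = 10.6
S (sum of others) = 21.2 - 10.6 = 10.6
min_reach = max(0, 10.6 - 10.6) = max(0, 0) = 0

Answer: 0.0000 21.2000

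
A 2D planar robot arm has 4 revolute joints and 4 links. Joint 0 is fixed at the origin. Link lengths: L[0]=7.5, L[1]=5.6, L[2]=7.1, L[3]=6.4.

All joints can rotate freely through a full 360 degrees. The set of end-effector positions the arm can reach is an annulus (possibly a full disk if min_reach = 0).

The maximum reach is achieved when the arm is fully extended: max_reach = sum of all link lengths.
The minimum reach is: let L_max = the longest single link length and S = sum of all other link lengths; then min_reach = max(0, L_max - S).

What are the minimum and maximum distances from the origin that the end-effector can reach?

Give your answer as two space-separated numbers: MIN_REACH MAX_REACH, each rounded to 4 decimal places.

Link lengths: [7.5, 5.6, 7.1, 6.4]
max_reach = 7.5 + 5.6 + 7.1 + 6.4 = 26.6
L_max = max([7.5, 5.6, 7.1, 6.4]) = 7.5
S (sum of others) = 26.6 - 7.5 = 19.1
min_reach = max(0, 7.5 - 19.1) = max(0, -11.6) = 0

Answer: 0.0000 26.6000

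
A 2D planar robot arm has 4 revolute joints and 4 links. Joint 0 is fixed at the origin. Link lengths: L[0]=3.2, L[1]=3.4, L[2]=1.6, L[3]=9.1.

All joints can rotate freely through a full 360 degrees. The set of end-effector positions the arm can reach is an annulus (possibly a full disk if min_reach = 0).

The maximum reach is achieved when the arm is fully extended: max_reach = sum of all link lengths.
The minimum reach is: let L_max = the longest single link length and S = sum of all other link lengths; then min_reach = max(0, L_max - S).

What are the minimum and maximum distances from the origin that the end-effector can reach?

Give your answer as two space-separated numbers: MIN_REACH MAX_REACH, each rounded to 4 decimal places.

Answer: 0.9000 17.3000

Derivation:
Link lengths: [3.2, 3.4, 1.6, 9.1]
max_reach = 3.2 + 3.4 + 1.6 + 9.1 = 17.3
L_max = max([3.2, 3.4, 1.6, 9.1]) = 9.1
S (sum of others) = 17.3 - 9.1 = 8.2
min_reach = max(0, 9.1 - 8.2) = max(0, 0.9) = 0.9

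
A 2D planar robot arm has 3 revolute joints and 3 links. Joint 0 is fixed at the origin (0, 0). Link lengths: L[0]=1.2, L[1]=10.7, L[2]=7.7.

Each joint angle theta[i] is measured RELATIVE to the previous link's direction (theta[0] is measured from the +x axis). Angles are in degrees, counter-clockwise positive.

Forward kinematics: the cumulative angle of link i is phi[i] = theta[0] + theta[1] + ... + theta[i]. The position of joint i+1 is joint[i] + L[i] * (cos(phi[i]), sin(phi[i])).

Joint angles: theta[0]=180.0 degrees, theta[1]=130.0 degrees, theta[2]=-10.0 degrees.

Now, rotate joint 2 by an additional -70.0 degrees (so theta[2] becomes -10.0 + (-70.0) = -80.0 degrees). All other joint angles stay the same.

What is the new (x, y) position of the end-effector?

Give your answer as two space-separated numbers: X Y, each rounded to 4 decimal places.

Answer: 0.7284 -14.0952

Derivation:
joint[0] = (0.0000, 0.0000)  (base)
link 0: phi[0] = 180 = 180 deg
  cos(180 deg) = -1.0000, sin(180 deg) = 0.0000
  joint[1] = (0.0000, 0.0000) + 1.2 * (-1.0000, 0.0000) = (0.0000 + -1.2000, 0.0000 + 0.0000) = (-1.2000, 0.0000)
link 1: phi[1] = 180 + 130 = 310 deg
  cos(310 deg) = 0.6428, sin(310 deg) = -0.7660
  joint[2] = (-1.2000, 0.0000) + 10.7 * (0.6428, -0.7660) = (-1.2000 + 6.8778, 0.0000 + -8.1967) = (5.6778, -8.1967)
link 2: phi[2] = 180 + 130 + -80 = 230 deg
  cos(230 deg) = -0.6428, sin(230 deg) = -0.7660
  joint[3] = (5.6778, -8.1967) + 7.7 * (-0.6428, -0.7660) = (5.6778 + -4.9495, -8.1967 + -5.8985) = (0.7284, -14.0952)
End effector: (0.7284, -14.0952)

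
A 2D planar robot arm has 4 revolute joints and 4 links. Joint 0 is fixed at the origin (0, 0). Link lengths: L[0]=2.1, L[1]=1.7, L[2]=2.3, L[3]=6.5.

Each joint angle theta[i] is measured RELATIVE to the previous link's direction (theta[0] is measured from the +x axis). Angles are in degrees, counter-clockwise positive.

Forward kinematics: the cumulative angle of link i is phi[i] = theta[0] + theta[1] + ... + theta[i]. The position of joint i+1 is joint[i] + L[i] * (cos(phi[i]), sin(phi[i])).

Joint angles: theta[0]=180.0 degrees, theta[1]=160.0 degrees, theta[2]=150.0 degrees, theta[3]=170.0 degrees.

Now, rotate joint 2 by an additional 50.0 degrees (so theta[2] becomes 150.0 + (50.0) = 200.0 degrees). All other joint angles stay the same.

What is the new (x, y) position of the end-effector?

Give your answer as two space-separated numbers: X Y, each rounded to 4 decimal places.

joint[0] = (0.0000, 0.0000)  (base)
link 0: phi[0] = 180 = 180 deg
  cos(180 deg) = -1.0000, sin(180 deg) = 0.0000
  joint[1] = (0.0000, 0.0000) + 2.1 * (-1.0000, 0.0000) = (0.0000 + -2.1000, 0.0000 + 0.0000) = (-2.1000, 0.0000)
link 1: phi[1] = 180 + 160 = 340 deg
  cos(340 deg) = 0.9397, sin(340 deg) = -0.3420
  joint[2] = (-2.1000, 0.0000) + 1.7 * (0.9397, -0.3420) = (-2.1000 + 1.5975, 0.0000 + -0.5814) = (-0.5025, -0.5814)
link 2: phi[2] = 180 + 160 + 200 = 540 deg
  cos(540 deg) = -1.0000, sin(540 deg) = 0.0000
  joint[3] = (-0.5025, -0.5814) + 2.3 * (-1.0000, 0.0000) = (-0.5025 + -2.3000, -0.5814 + 0.0000) = (-2.8025, -0.5814)
link 3: phi[3] = 180 + 160 + 200 + 170 = 710 deg
  cos(710 deg) = 0.9848, sin(710 deg) = -0.1736
  joint[4] = (-2.8025, -0.5814) + 6.5 * (0.9848, -0.1736) = (-2.8025 + 6.4013, -0.5814 + -1.1287) = (3.5987, -1.7101)
End effector: (3.5987, -1.7101)

Answer: 3.5987 -1.7101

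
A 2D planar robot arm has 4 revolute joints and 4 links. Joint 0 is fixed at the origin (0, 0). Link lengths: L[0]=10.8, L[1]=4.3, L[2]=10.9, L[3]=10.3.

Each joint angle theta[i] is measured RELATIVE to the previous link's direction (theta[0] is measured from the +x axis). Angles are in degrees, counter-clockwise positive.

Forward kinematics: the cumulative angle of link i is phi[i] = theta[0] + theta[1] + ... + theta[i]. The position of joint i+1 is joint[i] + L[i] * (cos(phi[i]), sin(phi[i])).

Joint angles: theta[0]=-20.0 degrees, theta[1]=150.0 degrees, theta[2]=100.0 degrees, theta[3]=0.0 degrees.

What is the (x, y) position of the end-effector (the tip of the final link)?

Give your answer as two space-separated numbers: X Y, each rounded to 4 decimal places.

joint[0] = (0.0000, 0.0000)  (base)
link 0: phi[0] = -20 = -20 deg
  cos(-20 deg) = 0.9397, sin(-20 deg) = -0.3420
  joint[1] = (0.0000, 0.0000) + 10.8 * (0.9397, -0.3420) = (0.0000 + 10.1487, 0.0000 + -3.6938) = (10.1487, -3.6938)
link 1: phi[1] = -20 + 150 = 130 deg
  cos(130 deg) = -0.6428, sin(130 deg) = 0.7660
  joint[2] = (10.1487, -3.6938) + 4.3 * (-0.6428, 0.7660) = (10.1487 + -2.7640, -3.6938 + 3.2940) = (7.3847, -0.3998)
link 2: phi[2] = -20 + 150 + 100 = 230 deg
  cos(230 deg) = -0.6428, sin(230 deg) = -0.7660
  joint[3] = (7.3847, -0.3998) + 10.9 * (-0.6428, -0.7660) = (7.3847 + -7.0064, -0.3998 + -8.3499) = (0.3783, -8.7497)
link 3: phi[3] = -20 + 150 + 100 + 0 = 230 deg
  cos(230 deg) = -0.6428, sin(230 deg) = -0.7660
  joint[4] = (0.3783, -8.7497) + 10.3 * (-0.6428, -0.7660) = (0.3783 + -6.6207, -8.7497 + -7.8903) = (-6.2424, -16.6400)
End effector: (-6.2424, -16.6400)

Answer: -6.2424 -16.6400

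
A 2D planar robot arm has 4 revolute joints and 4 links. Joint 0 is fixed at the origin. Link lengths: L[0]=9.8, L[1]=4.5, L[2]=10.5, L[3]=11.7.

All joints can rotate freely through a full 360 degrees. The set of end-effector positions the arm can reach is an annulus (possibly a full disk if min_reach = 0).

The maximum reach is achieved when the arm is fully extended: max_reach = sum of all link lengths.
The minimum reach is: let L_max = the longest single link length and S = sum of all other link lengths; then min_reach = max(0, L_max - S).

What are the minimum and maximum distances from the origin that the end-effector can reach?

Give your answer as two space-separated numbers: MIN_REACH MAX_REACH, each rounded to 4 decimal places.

Answer: 0.0000 36.5000

Derivation:
Link lengths: [9.8, 4.5, 10.5, 11.7]
max_reach = 9.8 + 4.5 + 10.5 + 11.7 = 36.5
L_max = max([9.8, 4.5, 10.5, 11.7]) = 11.7
S (sum of others) = 36.5 - 11.7 = 24.8
min_reach = max(0, 11.7 - 24.8) = max(0, -13.1) = 0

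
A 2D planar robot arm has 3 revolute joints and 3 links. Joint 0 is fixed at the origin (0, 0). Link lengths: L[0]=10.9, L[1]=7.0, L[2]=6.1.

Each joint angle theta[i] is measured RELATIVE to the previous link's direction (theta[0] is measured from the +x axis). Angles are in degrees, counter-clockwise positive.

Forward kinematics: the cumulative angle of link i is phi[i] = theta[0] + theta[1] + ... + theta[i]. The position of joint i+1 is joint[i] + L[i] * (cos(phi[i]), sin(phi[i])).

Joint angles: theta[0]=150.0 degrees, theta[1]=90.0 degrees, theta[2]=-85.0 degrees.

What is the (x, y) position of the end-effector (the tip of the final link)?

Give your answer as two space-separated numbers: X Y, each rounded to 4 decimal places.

joint[0] = (0.0000, 0.0000)  (base)
link 0: phi[0] = 150 = 150 deg
  cos(150 deg) = -0.8660, sin(150 deg) = 0.5000
  joint[1] = (0.0000, 0.0000) + 10.9 * (-0.8660, 0.5000) = (0.0000 + -9.4397, 0.0000 + 5.4500) = (-9.4397, 5.4500)
link 1: phi[1] = 150 + 90 = 240 deg
  cos(240 deg) = -0.5000, sin(240 deg) = -0.8660
  joint[2] = (-9.4397, 5.4500) + 7 * (-0.5000, -0.8660) = (-9.4397 + -3.5000, 5.4500 + -6.0622) = (-12.9397, -0.6122)
link 2: phi[2] = 150 + 90 + -85 = 155 deg
  cos(155 deg) = -0.9063, sin(155 deg) = 0.4226
  joint[3] = (-12.9397, -0.6122) + 6.1 * (-0.9063, 0.4226) = (-12.9397 + -5.5285, -0.6122 + 2.5780) = (-18.4682, 1.9658)
End effector: (-18.4682, 1.9658)

Answer: -18.4682 1.9658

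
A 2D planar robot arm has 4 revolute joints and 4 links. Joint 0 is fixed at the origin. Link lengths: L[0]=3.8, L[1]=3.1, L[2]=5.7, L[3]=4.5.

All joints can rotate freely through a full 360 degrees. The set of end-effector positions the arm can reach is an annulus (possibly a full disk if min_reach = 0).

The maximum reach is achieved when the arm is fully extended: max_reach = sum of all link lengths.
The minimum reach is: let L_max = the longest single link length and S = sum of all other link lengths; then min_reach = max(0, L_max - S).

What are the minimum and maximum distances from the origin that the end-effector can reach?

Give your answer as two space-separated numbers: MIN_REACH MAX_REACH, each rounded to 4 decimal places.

Link lengths: [3.8, 3.1, 5.7, 4.5]
max_reach = 3.8 + 3.1 + 5.7 + 4.5 = 17.1
L_max = max([3.8, 3.1, 5.7, 4.5]) = 5.7
S (sum of others) = 17.1 - 5.7 = 11.4
min_reach = max(0, 5.7 - 11.4) = max(0, -5.7) = 0

Answer: 0.0000 17.1000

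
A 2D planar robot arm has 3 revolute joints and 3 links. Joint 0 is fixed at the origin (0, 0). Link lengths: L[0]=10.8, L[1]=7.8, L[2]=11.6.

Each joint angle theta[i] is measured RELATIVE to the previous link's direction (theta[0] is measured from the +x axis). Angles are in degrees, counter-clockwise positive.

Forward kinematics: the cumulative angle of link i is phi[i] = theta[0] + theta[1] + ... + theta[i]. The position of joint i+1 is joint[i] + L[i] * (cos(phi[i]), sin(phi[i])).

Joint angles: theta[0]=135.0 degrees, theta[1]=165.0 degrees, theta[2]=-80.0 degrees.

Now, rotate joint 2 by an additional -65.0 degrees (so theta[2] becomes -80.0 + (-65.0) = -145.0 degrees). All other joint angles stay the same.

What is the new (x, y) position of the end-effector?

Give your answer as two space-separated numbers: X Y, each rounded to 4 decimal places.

Answer: -14.2499 5.7841

Derivation:
joint[0] = (0.0000, 0.0000)  (base)
link 0: phi[0] = 135 = 135 deg
  cos(135 deg) = -0.7071, sin(135 deg) = 0.7071
  joint[1] = (0.0000, 0.0000) + 10.8 * (-0.7071, 0.7071) = (0.0000 + -7.6368, 0.0000 + 7.6368) = (-7.6368, 7.6368)
link 1: phi[1] = 135 + 165 = 300 deg
  cos(300 deg) = 0.5000, sin(300 deg) = -0.8660
  joint[2] = (-7.6368, 7.6368) + 7.8 * (0.5000, -0.8660) = (-7.6368 + 3.9000, 7.6368 + -6.7550) = (-3.7368, 0.8818)
link 2: phi[2] = 135 + 165 + -145 = 155 deg
  cos(155 deg) = -0.9063, sin(155 deg) = 0.4226
  joint[3] = (-3.7368, 0.8818) + 11.6 * (-0.9063, 0.4226) = (-3.7368 + -10.5132, 0.8818 + 4.9024) = (-14.2499, 5.7841)
End effector: (-14.2499, 5.7841)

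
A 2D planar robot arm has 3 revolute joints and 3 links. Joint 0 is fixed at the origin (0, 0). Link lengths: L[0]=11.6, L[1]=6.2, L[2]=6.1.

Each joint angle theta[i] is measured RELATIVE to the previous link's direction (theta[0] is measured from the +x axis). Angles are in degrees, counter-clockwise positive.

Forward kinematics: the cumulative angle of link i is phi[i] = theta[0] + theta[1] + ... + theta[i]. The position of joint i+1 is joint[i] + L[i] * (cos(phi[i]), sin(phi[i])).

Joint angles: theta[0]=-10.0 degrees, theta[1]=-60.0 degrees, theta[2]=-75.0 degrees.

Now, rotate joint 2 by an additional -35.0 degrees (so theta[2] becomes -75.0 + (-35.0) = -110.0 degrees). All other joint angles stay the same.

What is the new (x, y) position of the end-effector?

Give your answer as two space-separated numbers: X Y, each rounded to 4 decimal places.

joint[0] = (0.0000, 0.0000)  (base)
link 0: phi[0] = -10 = -10 deg
  cos(-10 deg) = 0.9848, sin(-10 deg) = -0.1736
  joint[1] = (0.0000, 0.0000) + 11.6 * (0.9848, -0.1736) = (0.0000 + 11.4238, 0.0000 + -2.0143) = (11.4238, -2.0143)
link 1: phi[1] = -10 + -60 = -70 deg
  cos(-70 deg) = 0.3420, sin(-70 deg) = -0.9397
  joint[2] = (11.4238, -2.0143) + 6.2 * (0.3420, -0.9397) = (11.4238 + 2.1205, -2.0143 + -5.8261) = (13.5443, -7.8404)
link 2: phi[2] = -10 + -60 + -110 = -180 deg
  cos(-180 deg) = -1.0000, sin(-180 deg) = -0.0000
  joint[3] = (13.5443, -7.8404) + 6.1 * (-1.0000, -0.0000) = (13.5443 + -6.1000, -7.8404 + -0.0000) = (7.4443, -7.8404)
End effector: (7.4443, -7.8404)

Answer: 7.4443 -7.8404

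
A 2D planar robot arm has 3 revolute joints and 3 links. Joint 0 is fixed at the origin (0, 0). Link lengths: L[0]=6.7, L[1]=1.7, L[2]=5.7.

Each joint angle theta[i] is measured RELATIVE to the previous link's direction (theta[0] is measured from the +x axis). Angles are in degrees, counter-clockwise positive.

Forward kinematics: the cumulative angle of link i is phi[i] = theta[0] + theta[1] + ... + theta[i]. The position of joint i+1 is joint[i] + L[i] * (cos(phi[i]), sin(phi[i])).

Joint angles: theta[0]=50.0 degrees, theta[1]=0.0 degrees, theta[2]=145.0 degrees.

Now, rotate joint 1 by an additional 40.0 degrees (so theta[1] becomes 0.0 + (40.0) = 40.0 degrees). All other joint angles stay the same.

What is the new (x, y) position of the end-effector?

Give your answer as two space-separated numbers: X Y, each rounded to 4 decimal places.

Answer: 1.0373 2.1633

Derivation:
joint[0] = (0.0000, 0.0000)  (base)
link 0: phi[0] = 50 = 50 deg
  cos(50 deg) = 0.6428, sin(50 deg) = 0.7660
  joint[1] = (0.0000, 0.0000) + 6.7 * (0.6428, 0.7660) = (0.0000 + 4.3067, 0.0000 + 5.1325) = (4.3067, 5.1325)
link 1: phi[1] = 50 + 40 = 90 deg
  cos(90 deg) = 0.0000, sin(90 deg) = 1.0000
  joint[2] = (4.3067, 5.1325) + 1.7 * (0.0000, 1.0000) = (4.3067 + 0.0000, 5.1325 + 1.7000) = (4.3067, 6.8325)
link 2: phi[2] = 50 + 40 + 145 = 235 deg
  cos(235 deg) = -0.5736, sin(235 deg) = -0.8192
  joint[3] = (4.3067, 6.8325) + 5.7 * (-0.5736, -0.8192) = (4.3067 + -3.2694, 6.8325 + -4.6692) = (1.0373, 2.1633)
End effector: (1.0373, 2.1633)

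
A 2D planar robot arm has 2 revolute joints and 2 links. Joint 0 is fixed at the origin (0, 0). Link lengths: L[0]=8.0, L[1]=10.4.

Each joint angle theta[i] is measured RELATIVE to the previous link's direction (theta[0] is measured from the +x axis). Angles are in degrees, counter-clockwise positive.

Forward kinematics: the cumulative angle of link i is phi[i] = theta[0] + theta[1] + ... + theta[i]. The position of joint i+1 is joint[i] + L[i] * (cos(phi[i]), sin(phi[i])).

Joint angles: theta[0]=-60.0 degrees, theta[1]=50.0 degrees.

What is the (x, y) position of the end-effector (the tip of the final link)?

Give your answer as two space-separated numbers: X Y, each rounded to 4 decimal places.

Answer: 14.2420 -8.7341

Derivation:
joint[0] = (0.0000, 0.0000)  (base)
link 0: phi[0] = -60 = -60 deg
  cos(-60 deg) = 0.5000, sin(-60 deg) = -0.8660
  joint[1] = (0.0000, 0.0000) + 8 * (0.5000, -0.8660) = (0.0000 + 4.0000, 0.0000 + -6.9282) = (4.0000, -6.9282)
link 1: phi[1] = -60 + 50 = -10 deg
  cos(-10 deg) = 0.9848, sin(-10 deg) = -0.1736
  joint[2] = (4.0000, -6.9282) + 10.4 * (0.9848, -0.1736) = (4.0000 + 10.2420, -6.9282 + -1.8059) = (14.2420, -8.7341)
End effector: (14.2420, -8.7341)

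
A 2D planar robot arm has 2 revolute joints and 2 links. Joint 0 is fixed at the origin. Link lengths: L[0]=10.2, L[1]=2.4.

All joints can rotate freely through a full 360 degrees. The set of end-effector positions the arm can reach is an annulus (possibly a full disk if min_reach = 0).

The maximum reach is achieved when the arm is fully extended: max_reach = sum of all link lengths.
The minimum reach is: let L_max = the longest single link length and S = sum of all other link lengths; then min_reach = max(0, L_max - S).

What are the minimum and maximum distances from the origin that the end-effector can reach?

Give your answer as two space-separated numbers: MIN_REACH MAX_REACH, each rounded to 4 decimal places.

Link lengths: [10.2, 2.4]
max_reach = 10.2 + 2.4 = 12.6
L_max = max([10.2, 2.4]) = 10.2
S (sum of others) = 12.6 - 10.2 = 2.4
min_reach = max(0, 10.2 - 2.4) = max(0, 7.8) = 7.8

Answer: 7.8000 12.6000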